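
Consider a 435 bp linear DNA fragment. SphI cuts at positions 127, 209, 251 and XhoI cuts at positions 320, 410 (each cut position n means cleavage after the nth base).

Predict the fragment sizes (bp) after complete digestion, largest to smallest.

Combined cut positions (sorted): 127, 209, 251, 320, 410.
Linear molecule, 5 cuts → 6 fragments:
  127 − 0 = 127 bp
  209 − 127 = 82 bp
  251 − 209 = 42 bp
  320 − 251 = 69 bp
  410 − 320 = 90 bp
  435 − 410 = 25 bp
Sorted largest to smallest: 127, 90, 82, 69, 42, 25 bp.

127, 90, 82, 69, 42, 25 bp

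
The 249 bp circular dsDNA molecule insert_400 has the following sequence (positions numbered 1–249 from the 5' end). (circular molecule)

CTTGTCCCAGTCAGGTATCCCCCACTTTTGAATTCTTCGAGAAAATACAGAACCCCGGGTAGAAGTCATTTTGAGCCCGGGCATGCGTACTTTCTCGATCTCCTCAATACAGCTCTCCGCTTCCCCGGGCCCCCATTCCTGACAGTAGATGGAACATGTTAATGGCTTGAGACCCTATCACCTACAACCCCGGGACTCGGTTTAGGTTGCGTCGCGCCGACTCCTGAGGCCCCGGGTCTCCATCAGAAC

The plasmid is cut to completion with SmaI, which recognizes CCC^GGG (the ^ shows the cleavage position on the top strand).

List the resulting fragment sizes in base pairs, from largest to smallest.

72, 65, 48, 42, 22 bp

SmaI sites (CCCGGG) start at positions 54, 76, 124, 189, 231.
SmaI cuts after base 3 of each site, so after positions 56, 78, 126, 191, 233.
Circular molecule, 5 cuts → 5 fragments:
  57–78 → 22 bp
  79–126 → 48 bp
  127–191 → 65 bp
  192–233 → 42 bp
  234–249 then 1–56 → 16 + 56 = 72 bp
Sorted largest to smallest: 72, 65, 48, 42, 22 bp.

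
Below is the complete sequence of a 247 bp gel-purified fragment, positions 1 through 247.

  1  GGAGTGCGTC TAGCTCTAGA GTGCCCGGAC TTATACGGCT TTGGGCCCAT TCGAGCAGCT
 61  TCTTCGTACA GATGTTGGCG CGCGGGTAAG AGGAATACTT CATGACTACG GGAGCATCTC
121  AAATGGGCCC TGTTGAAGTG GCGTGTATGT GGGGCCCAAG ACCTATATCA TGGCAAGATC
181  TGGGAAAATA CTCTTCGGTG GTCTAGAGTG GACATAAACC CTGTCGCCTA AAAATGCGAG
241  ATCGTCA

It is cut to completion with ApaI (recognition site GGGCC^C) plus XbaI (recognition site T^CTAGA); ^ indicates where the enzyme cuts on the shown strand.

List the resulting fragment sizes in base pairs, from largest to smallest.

ApaI sites (GGGCCC) start at positions 43, 125, 152.
ApaI cuts after base 5 of each site (before the last base), so after positions 47, 129, 156.
XbaI sites (TCTAGA) start at positions 15, 202.
XbaI cuts after the first base of each site, so after positions 15, 202.
Combined cut positions: 15, 47, 129, 156, 202.
Linear molecule, 5 cuts → 6 fragments:
  1–15 → 15 bp
  16–47 → 32 bp
  48–129 → 82 bp
  130–156 → 27 bp
  157–202 → 46 bp
  203–247 → 45 bp
Sorted largest to smallest: 82, 46, 45, 32, 27, 15 bp.

82, 46, 45, 32, 27, 15 bp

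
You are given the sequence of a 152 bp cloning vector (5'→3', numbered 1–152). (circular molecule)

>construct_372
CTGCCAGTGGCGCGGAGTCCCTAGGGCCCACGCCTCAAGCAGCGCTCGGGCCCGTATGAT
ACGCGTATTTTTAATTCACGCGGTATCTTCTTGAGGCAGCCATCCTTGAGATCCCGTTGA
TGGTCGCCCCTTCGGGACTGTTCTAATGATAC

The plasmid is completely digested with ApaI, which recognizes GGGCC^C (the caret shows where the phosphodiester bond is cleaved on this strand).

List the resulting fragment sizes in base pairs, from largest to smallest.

ApaI sites (GGGCCC) start at positions 24, 48.
ApaI cuts after base 5 of each site (before the last base), so after positions 28, 52.
Circular molecule, 2 cuts → 2 fragments:
  29–52 → 24 bp
  53–152 then 1–28 → 100 + 28 = 128 bp
Sorted largest to smallest: 128, 24 bp.

128, 24 bp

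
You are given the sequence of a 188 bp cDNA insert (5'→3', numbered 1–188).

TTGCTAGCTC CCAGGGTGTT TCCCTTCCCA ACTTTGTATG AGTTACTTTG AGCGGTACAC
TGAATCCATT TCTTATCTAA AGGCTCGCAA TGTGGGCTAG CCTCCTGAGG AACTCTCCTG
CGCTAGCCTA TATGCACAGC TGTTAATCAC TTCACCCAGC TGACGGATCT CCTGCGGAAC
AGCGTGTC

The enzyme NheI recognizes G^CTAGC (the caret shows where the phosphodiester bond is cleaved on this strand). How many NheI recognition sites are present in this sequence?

GCTAGC occurs starting at positions 3, 96, 122.
NheI cuts at 3 sites.

3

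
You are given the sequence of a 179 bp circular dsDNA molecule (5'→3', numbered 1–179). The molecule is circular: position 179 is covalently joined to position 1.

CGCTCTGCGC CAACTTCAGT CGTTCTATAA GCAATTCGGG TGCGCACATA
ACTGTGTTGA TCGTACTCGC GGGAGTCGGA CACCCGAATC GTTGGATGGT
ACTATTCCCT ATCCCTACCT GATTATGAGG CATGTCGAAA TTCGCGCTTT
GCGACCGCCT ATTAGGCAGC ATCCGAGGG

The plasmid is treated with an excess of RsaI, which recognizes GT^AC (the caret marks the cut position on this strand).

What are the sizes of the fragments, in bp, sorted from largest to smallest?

143, 36 bp

RsaI sites (GTAC) start at positions 63, 99.
RsaI cuts after base 2 of each site, so after positions 64, 100.
Circular molecule, 2 cuts → 2 fragments:
  65–100 → 36 bp
  101–179 then 1–64 → 79 + 64 = 143 bp
Sorted largest to smallest: 143, 36 bp.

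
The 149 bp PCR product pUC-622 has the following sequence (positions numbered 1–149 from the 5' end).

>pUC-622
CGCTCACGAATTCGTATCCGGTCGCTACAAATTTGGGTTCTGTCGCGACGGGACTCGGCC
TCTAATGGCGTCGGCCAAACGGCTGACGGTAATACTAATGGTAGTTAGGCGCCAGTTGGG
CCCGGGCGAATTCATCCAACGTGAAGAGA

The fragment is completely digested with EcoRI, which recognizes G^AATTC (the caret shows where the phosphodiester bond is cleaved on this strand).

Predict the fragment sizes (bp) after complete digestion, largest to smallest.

EcoRI sites (GAATTC) start at positions 8, 128.
EcoRI cuts after the first base of each site, so after positions 8, 128.
Linear molecule, 2 cuts → 3 fragments:
  1–8 → 8 bp
  9–128 → 120 bp
  129–149 → 21 bp
Sorted largest to smallest: 120, 21, 8 bp.

120, 21, 8 bp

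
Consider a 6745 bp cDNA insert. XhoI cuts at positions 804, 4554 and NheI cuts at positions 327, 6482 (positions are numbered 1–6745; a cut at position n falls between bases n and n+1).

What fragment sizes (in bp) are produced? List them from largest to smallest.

3750, 1928, 477, 327, 263 bp

Combined cut positions (sorted): 327, 804, 4554, 6482.
Linear molecule, 4 cuts → 5 fragments:
  327 − 0 = 327 bp
  804 − 327 = 477 bp
  4554 − 804 = 3750 bp
  6482 − 4554 = 1928 bp
  6745 − 6482 = 263 bp
Sorted largest to smallest: 3750, 1928, 477, 327, 263 bp.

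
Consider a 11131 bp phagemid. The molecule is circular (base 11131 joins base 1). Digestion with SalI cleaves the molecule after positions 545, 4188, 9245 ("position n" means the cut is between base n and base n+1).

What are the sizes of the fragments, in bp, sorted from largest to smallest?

5057, 3643, 2431 bp

Circular molecule, 3 cuts → 3 fragments:
  4188 − 545 = 3643 bp
  9245 − 4188 = 5057 bp
  wrap: 11131 − 9245 + 545 = 2431 bp
Sorted largest to smallest: 5057, 3643, 2431 bp.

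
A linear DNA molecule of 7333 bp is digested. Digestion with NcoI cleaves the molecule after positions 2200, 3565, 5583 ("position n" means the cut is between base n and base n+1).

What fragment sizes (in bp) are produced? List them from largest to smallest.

2200, 2018, 1750, 1365 bp

Linear molecule, 3 cuts → 4 fragments:
  2200 − 0 = 2200 bp
  3565 − 2200 = 1365 bp
  5583 − 3565 = 2018 bp
  7333 − 5583 = 1750 bp
Sorted largest to smallest: 2200, 2018, 1750, 1365 bp.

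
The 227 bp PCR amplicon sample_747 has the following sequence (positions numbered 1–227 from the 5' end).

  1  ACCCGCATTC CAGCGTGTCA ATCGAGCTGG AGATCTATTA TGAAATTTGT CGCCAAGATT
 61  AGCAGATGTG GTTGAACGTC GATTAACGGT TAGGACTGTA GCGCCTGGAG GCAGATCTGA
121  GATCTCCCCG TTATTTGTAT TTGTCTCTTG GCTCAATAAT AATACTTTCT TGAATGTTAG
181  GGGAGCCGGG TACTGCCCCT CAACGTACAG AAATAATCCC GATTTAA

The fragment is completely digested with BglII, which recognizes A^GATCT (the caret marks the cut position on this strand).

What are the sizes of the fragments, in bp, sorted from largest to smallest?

BglII sites (AGATCT) start at positions 31, 113, 120.
BglII cuts after the first base of each site, so after positions 31, 113, 120.
Linear molecule, 3 cuts → 4 fragments:
  1–31 → 31 bp
  32–113 → 82 bp
  114–120 → 7 bp
  121–227 → 107 bp
Sorted largest to smallest: 107, 82, 31, 7 bp.

107, 82, 31, 7 bp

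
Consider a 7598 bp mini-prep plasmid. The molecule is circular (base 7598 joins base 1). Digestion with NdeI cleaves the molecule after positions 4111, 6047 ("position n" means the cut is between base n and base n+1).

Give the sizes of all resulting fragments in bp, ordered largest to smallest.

Circular molecule, 2 cuts → 2 fragments:
  6047 − 4111 = 1936 bp
  wrap: 7598 − 6047 + 4111 = 5662 bp
Sorted largest to smallest: 5662, 1936 bp.

5662, 1936 bp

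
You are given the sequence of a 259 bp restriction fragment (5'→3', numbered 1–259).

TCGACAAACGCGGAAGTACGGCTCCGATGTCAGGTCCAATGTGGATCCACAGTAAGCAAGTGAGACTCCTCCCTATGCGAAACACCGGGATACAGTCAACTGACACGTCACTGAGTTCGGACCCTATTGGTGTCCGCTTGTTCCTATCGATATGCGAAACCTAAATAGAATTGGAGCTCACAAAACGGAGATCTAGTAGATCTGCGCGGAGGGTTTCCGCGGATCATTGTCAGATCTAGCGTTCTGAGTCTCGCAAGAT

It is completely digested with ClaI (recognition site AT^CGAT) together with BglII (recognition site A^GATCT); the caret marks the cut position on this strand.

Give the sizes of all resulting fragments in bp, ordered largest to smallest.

147, 42, 34, 27, 9 bp

The ClaI site (ATCGAT) starts at position 146.
ClaI cuts after base 2 of each site, so after position 147.
BglII sites (AGATCT) start at positions 189, 198, 232.
BglII cuts after the first base of each site, so after positions 189, 198, 232.
Combined cut positions: 147, 189, 198, 232.
Linear molecule, 4 cuts → 5 fragments:
  1–147 → 147 bp
  148–189 → 42 bp
  190–198 → 9 bp
  199–232 → 34 bp
  233–259 → 27 bp
Sorted largest to smallest: 147, 42, 34, 27, 9 bp.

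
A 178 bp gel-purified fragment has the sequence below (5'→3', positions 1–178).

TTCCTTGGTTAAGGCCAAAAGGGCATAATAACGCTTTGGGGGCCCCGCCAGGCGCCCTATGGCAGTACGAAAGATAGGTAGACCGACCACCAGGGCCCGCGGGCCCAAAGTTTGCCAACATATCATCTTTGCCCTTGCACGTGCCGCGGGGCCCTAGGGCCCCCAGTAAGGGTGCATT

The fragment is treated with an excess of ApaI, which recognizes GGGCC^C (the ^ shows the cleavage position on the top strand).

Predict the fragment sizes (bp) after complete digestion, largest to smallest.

ApaI sites (GGGCCC) start at positions 40, 93, 101, 149, 157.
ApaI cuts after base 5 of each site (before the last base), so after positions 44, 97, 105, 153, 161.
Linear molecule, 5 cuts → 6 fragments:
  1–44 → 44 bp
  45–97 → 53 bp
  98–105 → 8 bp
  106–153 → 48 bp
  154–161 → 8 bp
  162–178 → 17 bp
Sorted largest to smallest: 53, 48, 44, 17, 8, 8 bp.

53, 48, 44, 17, 8, 8 bp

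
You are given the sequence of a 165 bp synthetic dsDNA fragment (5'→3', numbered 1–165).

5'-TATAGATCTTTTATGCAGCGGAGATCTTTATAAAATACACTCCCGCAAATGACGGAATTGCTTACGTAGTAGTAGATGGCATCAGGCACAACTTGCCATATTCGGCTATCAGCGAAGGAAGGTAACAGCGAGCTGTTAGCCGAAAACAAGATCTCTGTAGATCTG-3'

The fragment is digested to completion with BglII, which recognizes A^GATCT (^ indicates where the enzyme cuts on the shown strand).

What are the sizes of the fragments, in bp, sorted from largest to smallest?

BglII sites (AGATCT) start at positions 4, 22, 149, 159.
BglII cuts after the first base of each site, so after positions 4, 22, 149, 159.
Linear molecule, 4 cuts → 5 fragments:
  1–4 → 4 bp
  5–22 → 18 bp
  23–149 → 127 bp
  150–159 → 10 bp
  160–165 → 6 bp
Sorted largest to smallest: 127, 18, 10, 6, 4 bp.

127, 18, 10, 6, 4 bp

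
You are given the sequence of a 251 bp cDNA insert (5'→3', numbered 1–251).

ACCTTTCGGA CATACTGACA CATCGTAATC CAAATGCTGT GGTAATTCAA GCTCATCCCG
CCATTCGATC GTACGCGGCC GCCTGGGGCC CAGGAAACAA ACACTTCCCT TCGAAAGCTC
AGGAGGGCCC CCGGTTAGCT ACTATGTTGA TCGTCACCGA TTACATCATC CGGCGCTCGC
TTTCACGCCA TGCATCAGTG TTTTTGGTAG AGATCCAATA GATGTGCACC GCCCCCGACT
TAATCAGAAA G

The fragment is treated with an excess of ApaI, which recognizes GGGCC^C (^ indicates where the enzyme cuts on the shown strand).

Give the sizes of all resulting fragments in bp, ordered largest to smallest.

ApaI sites (GGGCCC) start at positions 86, 125.
ApaI cuts after base 5 of each site (before the last base), so after positions 90, 129.
Linear molecule, 2 cuts → 3 fragments:
  1–90 → 90 bp
  91–129 → 39 bp
  130–251 → 122 bp
Sorted largest to smallest: 122, 90, 39 bp.

122, 90, 39 bp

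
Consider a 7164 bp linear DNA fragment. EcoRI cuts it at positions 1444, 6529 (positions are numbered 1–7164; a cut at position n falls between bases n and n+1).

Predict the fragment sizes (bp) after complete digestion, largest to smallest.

5085, 1444, 635 bp

Linear molecule, 2 cuts → 3 fragments:
  1444 − 0 = 1444 bp
  6529 − 1444 = 5085 bp
  7164 − 6529 = 635 bp
Sorted largest to smallest: 5085, 1444, 635 bp.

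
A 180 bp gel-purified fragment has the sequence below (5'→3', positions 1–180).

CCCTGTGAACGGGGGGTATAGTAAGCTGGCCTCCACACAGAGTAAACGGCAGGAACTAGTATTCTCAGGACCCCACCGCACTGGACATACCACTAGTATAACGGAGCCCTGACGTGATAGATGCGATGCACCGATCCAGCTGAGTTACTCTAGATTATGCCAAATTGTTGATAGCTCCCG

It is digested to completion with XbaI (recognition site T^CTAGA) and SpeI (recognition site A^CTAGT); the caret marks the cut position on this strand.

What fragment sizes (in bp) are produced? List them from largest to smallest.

The XbaI site (TCTAGA) starts at position 149.
XbaI cuts after the first base of each site, so after position 149.
SpeI sites (ACTAGT) start at positions 55, 92.
SpeI cuts after the first base of each site, so after positions 55, 92.
Combined cut positions: 55, 92, 149.
Linear molecule, 3 cuts → 4 fragments:
  1–55 → 55 bp
  56–92 → 37 bp
  93–149 → 57 bp
  150–180 → 31 bp
Sorted largest to smallest: 57, 55, 37, 31 bp.

57, 55, 37, 31 bp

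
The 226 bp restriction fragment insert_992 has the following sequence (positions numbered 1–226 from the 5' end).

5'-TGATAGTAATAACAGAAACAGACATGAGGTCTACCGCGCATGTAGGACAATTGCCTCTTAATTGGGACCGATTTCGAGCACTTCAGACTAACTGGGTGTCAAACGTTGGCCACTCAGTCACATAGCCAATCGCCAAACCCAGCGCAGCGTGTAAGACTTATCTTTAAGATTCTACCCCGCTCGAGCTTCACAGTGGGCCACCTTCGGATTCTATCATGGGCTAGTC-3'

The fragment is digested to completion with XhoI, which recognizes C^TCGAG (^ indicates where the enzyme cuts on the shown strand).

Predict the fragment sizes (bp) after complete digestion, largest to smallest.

The XhoI site (CTCGAG) starts at position 180.
XhoI cuts after the first base of each site, so after position 180.
Linear molecule, 1 cut → 2 fragments:
  1–180 → 180 bp
  181–226 → 46 bp
Sorted largest to smallest: 180, 46 bp.

180, 46 bp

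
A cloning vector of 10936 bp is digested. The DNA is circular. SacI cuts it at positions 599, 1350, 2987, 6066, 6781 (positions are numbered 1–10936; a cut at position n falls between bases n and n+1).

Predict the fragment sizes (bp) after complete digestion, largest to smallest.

Circular molecule, 5 cuts → 5 fragments:
  1350 − 599 = 751 bp
  2987 − 1350 = 1637 bp
  6066 − 2987 = 3079 bp
  6781 − 6066 = 715 bp
  wrap: 10936 − 6781 + 599 = 4754 bp
Sorted largest to smallest: 4754, 3079, 1637, 751, 715 bp.

4754, 3079, 1637, 751, 715 bp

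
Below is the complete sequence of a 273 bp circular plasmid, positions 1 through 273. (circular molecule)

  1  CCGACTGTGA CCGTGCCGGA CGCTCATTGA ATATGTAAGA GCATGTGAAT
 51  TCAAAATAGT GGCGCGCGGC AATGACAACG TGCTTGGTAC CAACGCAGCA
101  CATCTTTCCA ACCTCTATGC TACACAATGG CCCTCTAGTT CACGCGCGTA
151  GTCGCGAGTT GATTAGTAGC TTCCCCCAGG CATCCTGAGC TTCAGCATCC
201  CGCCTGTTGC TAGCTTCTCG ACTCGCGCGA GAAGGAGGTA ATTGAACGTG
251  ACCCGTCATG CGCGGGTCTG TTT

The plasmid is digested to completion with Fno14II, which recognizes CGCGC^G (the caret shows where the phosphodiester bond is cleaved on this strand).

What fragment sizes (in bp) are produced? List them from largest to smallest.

112, 81, 80 bp

Fno14II sites (CGCGCG) start at positions 63, 143, 224.
Fno14II cuts after base 5 of each site (before the last base), so after positions 67, 147, 228.
Circular molecule, 3 cuts → 3 fragments:
  68–147 → 80 bp
  148–228 → 81 bp
  229–273 then 1–67 → 45 + 67 = 112 bp
Sorted largest to smallest: 112, 81, 80 bp.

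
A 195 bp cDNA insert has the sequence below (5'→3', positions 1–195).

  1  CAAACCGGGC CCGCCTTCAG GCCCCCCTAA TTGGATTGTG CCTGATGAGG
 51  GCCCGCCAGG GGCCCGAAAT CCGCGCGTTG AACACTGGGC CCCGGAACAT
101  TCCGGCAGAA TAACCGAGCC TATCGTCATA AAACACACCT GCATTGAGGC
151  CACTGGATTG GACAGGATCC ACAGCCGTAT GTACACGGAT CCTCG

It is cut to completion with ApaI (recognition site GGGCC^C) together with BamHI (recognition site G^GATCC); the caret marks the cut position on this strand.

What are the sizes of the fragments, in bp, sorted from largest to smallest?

ApaI sites (GGGCCC) start at positions 7, 49, 60, 87.
ApaI cuts after base 5 of each site (before the last base), so after positions 11, 53, 64, 91.
BamHI sites (GGATCC) start at positions 165, 187.
BamHI cuts after the first base of each site, so after positions 165, 187.
Combined cut positions: 11, 53, 64, 91, 165, 187.
Linear molecule, 6 cuts → 7 fragments:
  1–11 → 11 bp
  12–53 → 42 bp
  54–64 → 11 bp
  65–91 → 27 bp
  92–165 → 74 bp
  166–187 → 22 bp
  188–195 → 8 bp
Sorted largest to smallest: 74, 42, 27, 22, 11, 11, 8 bp.

74, 42, 27, 22, 11, 11, 8 bp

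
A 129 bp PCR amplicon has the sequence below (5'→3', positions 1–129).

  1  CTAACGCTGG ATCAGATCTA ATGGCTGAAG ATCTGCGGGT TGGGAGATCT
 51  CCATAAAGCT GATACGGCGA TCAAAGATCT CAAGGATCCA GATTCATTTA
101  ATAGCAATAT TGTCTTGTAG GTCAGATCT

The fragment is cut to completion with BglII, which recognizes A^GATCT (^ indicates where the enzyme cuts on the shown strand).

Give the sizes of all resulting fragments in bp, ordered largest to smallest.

BglII sites (AGATCT) start at positions 14, 29, 45, 75, 124.
BglII cuts after the first base of each site, so after positions 14, 29, 45, 75, 124.
Linear molecule, 5 cuts → 6 fragments:
  1–14 → 14 bp
  15–29 → 15 bp
  30–45 → 16 bp
  46–75 → 30 bp
  76–124 → 49 bp
  125–129 → 5 bp
Sorted largest to smallest: 49, 30, 16, 15, 14, 5 bp.

49, 30, 16, 15, 14, 5 bp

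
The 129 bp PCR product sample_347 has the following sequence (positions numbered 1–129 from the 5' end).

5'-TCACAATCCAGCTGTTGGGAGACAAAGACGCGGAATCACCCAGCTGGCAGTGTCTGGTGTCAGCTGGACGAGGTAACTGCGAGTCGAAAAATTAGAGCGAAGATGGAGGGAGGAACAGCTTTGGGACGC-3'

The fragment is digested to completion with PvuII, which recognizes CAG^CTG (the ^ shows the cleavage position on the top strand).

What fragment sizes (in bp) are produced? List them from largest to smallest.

66, 32, 20, 11 bp

PvuII sites (CAGCTG) start at positions 9, 41, 61.
PvuII cuts after base 3 of each site, so after positions 11, 43, 63.
Linear molecule, 3 cuts → 4 fragments:
  1–11 → 11 bp
  12–43 → 32 bp
  44–63 → 20 bp
  64–129 → 66 bp
Sorted largest to smallest: 66, 32, 20, 11 bp.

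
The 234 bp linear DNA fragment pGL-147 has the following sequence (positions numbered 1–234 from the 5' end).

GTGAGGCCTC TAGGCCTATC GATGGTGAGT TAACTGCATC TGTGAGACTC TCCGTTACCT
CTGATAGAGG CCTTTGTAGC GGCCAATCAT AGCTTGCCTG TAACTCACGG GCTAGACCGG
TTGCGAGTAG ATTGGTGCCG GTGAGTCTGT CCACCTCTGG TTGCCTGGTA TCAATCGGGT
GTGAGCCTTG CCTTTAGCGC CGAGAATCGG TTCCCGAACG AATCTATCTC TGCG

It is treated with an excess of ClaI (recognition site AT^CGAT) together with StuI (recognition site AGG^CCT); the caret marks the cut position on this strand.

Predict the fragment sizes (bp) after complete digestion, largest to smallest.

164, 51, 8, 6, 5 bp

The ClaI site (ATCGAT) starts at position 18.
ClaI cuts after base 2 of each site, so after position 19.
StuI sites (AGGCCT) start at positions 4, 12, 68.
StuI cuts after base 3 of each site, so after positions 6, 14, 70.
Combined cut positions: 6, 14, 19, 70.
Linear molecule, 4 cuts → 5 fragments:
  1–6 → 6 bp
  7–14 → 8 bp
  15–19 → 5 bp
  20–70 → 51 bp
  71–234 → 164 bp
Sorted largest to smallest: 164, 51, 8, 6, 5 bp.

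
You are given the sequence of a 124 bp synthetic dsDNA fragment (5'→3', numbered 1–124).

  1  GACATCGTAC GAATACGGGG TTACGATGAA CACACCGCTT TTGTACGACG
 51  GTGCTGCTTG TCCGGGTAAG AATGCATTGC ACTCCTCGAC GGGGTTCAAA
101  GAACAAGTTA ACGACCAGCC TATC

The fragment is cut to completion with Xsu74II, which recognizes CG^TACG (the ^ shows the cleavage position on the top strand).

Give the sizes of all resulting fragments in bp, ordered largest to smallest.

117, 7 bp

The Xsu74II site (CGTACG) starts at position 6.
Xsu74II cuts after base 2 of each site, so after position 7.
Linear molecule, 1 cut → 2 fragments:
  1–7 → 7 bp
  8–124 → 117 bp
Sorted largest to smallest: 117, 7 bp.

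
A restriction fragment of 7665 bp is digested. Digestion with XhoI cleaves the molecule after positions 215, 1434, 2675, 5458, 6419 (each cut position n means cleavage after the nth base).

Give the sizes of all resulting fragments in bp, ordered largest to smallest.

2783, 1246, 1241, 1219, 961, 215 bp

Linear molecule, 5 cuts → 6 fragments:
  215 − 0 = 215 bp
  1434 − 215 = 1219 bp
  2675 − 1434 = 1241 bp
  5458 − 2675 = 2783 bp
  6419 − 5458 = 961 bp
  7665 − 6419 = 1246 bp
Sorted largest to smallest: 2783, 1246, 1241, 1219, 961, 215 bp.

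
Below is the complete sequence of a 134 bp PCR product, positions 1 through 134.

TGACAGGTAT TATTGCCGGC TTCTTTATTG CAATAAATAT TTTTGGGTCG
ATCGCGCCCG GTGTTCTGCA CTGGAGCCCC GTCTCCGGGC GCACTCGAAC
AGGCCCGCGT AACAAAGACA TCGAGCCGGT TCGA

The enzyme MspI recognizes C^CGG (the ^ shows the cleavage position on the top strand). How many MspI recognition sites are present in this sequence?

CCGG occurs starting at positions 16, 58, 85, 126.
MspI cuts at 4 sites.

4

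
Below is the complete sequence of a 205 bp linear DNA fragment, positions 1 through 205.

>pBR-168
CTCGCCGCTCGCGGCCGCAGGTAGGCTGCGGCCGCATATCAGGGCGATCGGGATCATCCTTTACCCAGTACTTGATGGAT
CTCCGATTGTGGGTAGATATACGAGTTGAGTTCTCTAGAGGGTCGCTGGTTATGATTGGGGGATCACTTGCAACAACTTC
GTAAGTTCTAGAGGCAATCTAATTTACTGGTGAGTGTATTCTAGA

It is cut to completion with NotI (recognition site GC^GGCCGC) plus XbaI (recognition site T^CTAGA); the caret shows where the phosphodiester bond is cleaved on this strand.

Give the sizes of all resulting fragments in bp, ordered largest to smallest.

NotI sites (GCGGCCGC) start at positions 11, 28.
NotI cuts after base 2 of each site, so after positions 12, 29.
XbaI sites (TCTAGA) start at positions 114, 167, 200.
XbaI cuts after the first base of each site, so after positions 114, 167, 200.
Combined cut positions: 12, 29, 114, 167, 200.
Linear molecule, 5 cuts → 6 fragments:
  1–12 → 12 bp
  13–29 → 17 bp
  30–114 → 85 bp
  115–167 → 53 bp
  168–200 → 33 bp
  201–205 → 5 bp
Sorted largest to smallest: 85, 53, 33, 17, 12, 5 bp.

85, 53, 33, 17, 12, 5 bp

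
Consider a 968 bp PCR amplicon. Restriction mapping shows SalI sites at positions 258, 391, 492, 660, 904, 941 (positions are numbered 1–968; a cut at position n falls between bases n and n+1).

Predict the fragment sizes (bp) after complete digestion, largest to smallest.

258, 244, 168, 133, 101, 37, 27 bp

Linear molecule, 6 cuts → 7 fragments:
  258 − 0 = 258 bp
  391 − 258 = 133 bp
  492 − 391 = 101 bp
  660 − 492 = 168 bp
  904 − 660 = 244 bp
  941 − 904 = 37 bp
  968 − 941 = 27 bp
Sorted largest to smallest: 258, 244, 168, 133, 101, 37, 27 bp.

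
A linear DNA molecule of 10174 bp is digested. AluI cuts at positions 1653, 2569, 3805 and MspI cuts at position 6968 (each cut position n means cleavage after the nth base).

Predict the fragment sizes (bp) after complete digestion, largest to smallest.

Combined cut positions (sorted): 1653, 2569, 3805, 6968.
Linear molecule, 4 cuts → 5 fragments:
  1653 − 0 = 1653 bp
  2569 − 1653 = 916 bp
  3805 − 2569 = 1236 bp
  6968 − 3805 = 3163 bp
  10174 − 6968 = 3206 bp
Sorted largest to smallest: 3206, 3163, 1653, 1236, 916 bp.

3206, 3163, 1653, 1236, 916 bp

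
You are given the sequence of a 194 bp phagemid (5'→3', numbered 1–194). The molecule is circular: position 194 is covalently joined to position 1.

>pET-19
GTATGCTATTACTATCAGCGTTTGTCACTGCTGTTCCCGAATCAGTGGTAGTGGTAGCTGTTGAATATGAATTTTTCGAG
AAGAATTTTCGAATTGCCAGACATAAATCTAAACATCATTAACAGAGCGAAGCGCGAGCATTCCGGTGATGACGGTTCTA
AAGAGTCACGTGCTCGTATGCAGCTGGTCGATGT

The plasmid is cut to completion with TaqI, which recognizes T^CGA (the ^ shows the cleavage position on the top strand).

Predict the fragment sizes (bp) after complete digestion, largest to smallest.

99, 82, 13 bp

TaqI sites (TCGA) start at positions 76, 89, 188.
TaqI cuts after the first base of each site, so after positions 76, 89, 188.
Circular molecule, 3 cuts → 3 fragments:
  77–89 → 13 bp
  90–188 → 99 bp
  189–194 then 1–76 → 6 + 76 = 82 bp
Sorted largest to smallest: 99, 82, 13 bp.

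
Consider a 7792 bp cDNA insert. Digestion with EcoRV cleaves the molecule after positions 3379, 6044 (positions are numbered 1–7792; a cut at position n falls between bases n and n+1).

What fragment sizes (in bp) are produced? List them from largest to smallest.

3379, 2665, 1748 bp

Linear molecule, 2 cuts → 3 fragments:
  3379 − 0 = 3379 bp
  6044 − 3379 = 2665 bp
  7792 − 6044 = 1748 bp
Sorted largest to smallest: 3379, 2665, 1748 bp.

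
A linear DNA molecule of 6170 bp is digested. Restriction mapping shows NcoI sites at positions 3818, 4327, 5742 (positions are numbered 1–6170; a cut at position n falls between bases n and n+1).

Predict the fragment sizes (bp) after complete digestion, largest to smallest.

3818, 1415, 509, 428 bp

Linear molecule, 3 cuts → 4 fragments:
  3818 − 0 = 3818 bp
  4327 − 3818 = 509 bp
  5742 − 4327 = 1415 bp
  6170 − 5742 = 428 bp
Sorted largest to smallest: 3818, 1415, 509, 428 bp.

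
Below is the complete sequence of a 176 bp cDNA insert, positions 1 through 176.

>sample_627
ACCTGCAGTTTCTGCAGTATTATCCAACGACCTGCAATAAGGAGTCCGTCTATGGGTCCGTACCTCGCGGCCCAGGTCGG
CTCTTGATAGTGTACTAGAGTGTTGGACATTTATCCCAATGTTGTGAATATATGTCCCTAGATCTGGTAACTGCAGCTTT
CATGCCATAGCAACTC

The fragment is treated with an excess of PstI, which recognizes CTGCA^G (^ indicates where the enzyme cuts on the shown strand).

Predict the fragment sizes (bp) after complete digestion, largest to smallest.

139, 21, 9, 7 bp

PstI sites (CTGCAG) start at positions 3, 12, 151.
PstI cuts after base 5 of each site (before the last base), so after positions 7, 16, 155.
Linear molecule, 3 cuts → 4 fragments:
  1–7 → 7 bp
  8–16 → 9 bp
  17–155 → 139 bp
  156–176 → 21 bp
Sorted largest to smallest: 139, 21, 9, 7 bp.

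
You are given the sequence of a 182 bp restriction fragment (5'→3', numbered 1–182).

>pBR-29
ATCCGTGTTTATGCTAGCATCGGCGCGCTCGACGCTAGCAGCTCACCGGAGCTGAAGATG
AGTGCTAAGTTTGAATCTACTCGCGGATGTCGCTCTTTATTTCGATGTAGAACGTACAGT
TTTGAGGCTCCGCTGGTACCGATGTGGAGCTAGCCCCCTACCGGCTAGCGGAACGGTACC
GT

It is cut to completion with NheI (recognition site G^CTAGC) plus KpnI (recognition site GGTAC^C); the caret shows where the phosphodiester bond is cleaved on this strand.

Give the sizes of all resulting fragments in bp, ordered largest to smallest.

NheI sites (GCTAGC) start at positions 13, 34, 149, 164.
NheI cuts after the first base of each site, so after positions 13, 34, 149, 164.
KpnI sites (GGTACC) start at positions 135, 175.
KpnI cuts after base 5 of each site (before the last base), so after positions 139, 179.
Combined cut positions: 13, 34, 139, 149, 164, 179.
Linear molecule, 6 cuts → 7 fragments:
  1–13 → 13 bp
  14–34 → 21 bp
  35–139 → 105 bp
  140–149 → 10 bp
  150–164 → 15 bp
  165–179 → 15 bp
  180–182 → 3 bp
Sorted largest to smallest: 105, 21, 15, 15, 13, 10, 3 bp.

105, 21, 15, 15, 13, 10, 3 bp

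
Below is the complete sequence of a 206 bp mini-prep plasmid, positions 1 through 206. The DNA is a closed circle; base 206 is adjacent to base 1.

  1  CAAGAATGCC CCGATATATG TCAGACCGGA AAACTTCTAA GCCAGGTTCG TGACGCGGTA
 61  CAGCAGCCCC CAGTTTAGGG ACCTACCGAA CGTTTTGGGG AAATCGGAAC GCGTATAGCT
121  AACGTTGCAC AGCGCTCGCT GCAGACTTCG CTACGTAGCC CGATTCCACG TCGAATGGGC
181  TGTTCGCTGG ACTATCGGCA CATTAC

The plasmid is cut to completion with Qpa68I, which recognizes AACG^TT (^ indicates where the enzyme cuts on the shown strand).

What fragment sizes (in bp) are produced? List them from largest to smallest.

Qpa68I sites (AACGTT) start at positions 89, 121.
Qpa68I cuts after base 4 of each site, so after positions 92, 124.
Circular molecule, 2 cuts → 2 fragments:
  93–124 → 32 bp
  125–206 then 1–92 → 82 + 92 = 174 bp
Sorted largest to smallest: 174, 32 bp.

174, 32 bp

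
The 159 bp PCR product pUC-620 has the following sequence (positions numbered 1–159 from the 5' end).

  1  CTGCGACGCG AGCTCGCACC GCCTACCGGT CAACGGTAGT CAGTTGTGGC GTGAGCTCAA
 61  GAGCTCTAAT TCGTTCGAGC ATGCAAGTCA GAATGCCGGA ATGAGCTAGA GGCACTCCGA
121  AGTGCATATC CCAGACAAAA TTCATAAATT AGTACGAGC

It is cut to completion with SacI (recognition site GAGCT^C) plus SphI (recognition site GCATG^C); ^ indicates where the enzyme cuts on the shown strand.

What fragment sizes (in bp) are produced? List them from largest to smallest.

76, 43, 18, 14, 8 bp

SacI sites (GAGCTC) start at positions 10, 53, 61.
SacI cuts after base 5 of each site (before the last base), so after positions 14, 57, 65.
The SphI site (GCATGC) starts at position 79.
SphI cuts after base 5 of each site (before the last base), so after position 83.
Combined cut positions: 14, 57, 65, 83.
Linear molecule, 4 cuts → 5 fragments:
  1–14 → 14 bp
  15–57 → 43 bp
  58–65 → 8 bp
  66–83 → 18 bp
  84–159 → 76 bp
Sorted largest to smallest: 76, 43, 18, 14, 8 bp.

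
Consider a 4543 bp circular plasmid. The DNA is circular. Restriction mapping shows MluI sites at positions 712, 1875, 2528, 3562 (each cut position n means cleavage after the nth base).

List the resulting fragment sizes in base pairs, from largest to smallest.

1693, 1163, 1034, 653 bp

Circular molecule, 4 cuts → 4 fragments:
  1875 − 712 = 1163 bp
  2528 − 1875 = 653 bp
  3562 − 2528 = 1034 bp
  wrap: 4543 − 3562 + 712 = 1693 bp
Sorted largest to smallest: 1693, 1163, 1034, 653 bp.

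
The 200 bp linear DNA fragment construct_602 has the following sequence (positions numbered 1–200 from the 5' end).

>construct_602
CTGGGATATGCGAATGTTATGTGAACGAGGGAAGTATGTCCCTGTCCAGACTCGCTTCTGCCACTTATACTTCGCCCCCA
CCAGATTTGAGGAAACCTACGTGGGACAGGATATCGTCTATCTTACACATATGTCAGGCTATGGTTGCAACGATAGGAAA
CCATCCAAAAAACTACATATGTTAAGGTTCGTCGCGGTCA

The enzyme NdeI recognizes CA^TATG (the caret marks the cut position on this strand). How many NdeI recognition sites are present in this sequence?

2

CATATG occurs starting at positions 128, 176.
NdeI cuts at 2 sites.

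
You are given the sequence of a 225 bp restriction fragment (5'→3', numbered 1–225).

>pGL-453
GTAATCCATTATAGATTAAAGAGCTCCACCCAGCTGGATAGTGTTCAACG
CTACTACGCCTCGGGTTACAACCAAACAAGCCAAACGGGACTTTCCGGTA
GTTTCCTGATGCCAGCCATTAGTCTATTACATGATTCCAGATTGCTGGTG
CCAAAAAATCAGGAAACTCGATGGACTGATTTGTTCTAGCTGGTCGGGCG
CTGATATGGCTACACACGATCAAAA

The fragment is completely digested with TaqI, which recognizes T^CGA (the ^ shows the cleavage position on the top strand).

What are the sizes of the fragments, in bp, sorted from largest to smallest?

The TaqI site (TCGA) starts at position 168.
TaqI cuts after the first base of each site, so after position 168.
Linear molecule, 1 cut → 2 fragments:
  1–168 → 168 bp
  169–225 → 57 bp
Sorted largest to smallest: 168, 57 bp.

168, 57 bp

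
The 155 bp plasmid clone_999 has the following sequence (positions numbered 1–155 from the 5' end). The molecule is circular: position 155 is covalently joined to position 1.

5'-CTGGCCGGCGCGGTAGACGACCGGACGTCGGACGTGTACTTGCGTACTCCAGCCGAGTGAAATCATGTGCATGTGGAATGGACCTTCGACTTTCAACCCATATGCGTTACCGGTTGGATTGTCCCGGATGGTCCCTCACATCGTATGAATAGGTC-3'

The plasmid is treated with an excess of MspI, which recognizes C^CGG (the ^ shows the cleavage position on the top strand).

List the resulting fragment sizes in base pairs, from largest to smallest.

MspI sites (CCGG) start at positions 5, 21, 110, 124.
MspI cuts after the first base of each site, so after positions 5, 21, 110, 124.
Circular molecule, 4 cuts → 4 fragments:
  6–21 → 16 bp
  22–110 → 89 bp
  111–124 → 14 bp
  125–155 then 1–5 → 31 + 5 = 36 bp
Sorted largest to smallest: 89, 36, 16, 14 bp.

89, 36, 16, 14 bp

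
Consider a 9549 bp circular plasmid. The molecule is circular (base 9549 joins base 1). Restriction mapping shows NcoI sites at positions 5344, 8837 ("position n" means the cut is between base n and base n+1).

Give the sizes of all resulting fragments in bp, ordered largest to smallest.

6056, 3493 bp

Circular molecule, 2 cuts → 2 fragments:
  8837 − 5344 = 3493 bp
  wrap: 9549 − 8837 + 5344 = 6056 bp
Sorted largest to smallest: 6056, 3493 bp.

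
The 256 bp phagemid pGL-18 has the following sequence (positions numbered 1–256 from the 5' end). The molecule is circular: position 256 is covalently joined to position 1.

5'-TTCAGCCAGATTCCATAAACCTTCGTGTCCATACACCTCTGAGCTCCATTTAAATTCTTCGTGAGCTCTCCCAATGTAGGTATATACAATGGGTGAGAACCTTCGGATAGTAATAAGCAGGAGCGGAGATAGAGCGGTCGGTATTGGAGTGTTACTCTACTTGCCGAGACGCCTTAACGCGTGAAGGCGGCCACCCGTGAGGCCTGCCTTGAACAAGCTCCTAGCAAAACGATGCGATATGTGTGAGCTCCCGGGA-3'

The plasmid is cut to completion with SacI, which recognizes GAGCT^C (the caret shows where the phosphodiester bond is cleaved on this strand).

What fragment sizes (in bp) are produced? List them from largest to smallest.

SacI sites (GAGCTC) start at positions 41, 63, 245.
SacI cuts after base 5 of each site (before the last base), so after positions 45, 67, 249.
Circular molecule, 3 cuts → 3 fragments:
  46–67 → 22 bp
  68–249 → 182 bp
  250–256 then 1–45 → 7 + 45 = 52 bp
Sorted largest to smallest: 182, 52, 22 bp.

182, 52, 22 bp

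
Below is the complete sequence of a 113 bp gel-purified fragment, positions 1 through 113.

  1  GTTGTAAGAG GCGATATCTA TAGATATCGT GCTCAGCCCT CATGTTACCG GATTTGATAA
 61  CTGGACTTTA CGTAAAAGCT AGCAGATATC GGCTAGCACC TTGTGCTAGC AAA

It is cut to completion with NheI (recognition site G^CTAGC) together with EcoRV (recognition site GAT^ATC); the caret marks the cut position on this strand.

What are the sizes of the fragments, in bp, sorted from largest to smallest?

NheI sites (GCTAGC) start at positions 78, 92, 105.
NheI cuts after the first base of each site, so after positions 78, 92, 105.
EcoRV sites (GATATC) start at positions 13, 23, 85.
EcoRV cuts after base 3 of each site, so after positions 15, 25, 87.
Combined cut positions: 15, 25, 78, 87, 92, 105.
Linear molecule, 6 cuts → 7 fragments:
  1–15 → 15 bp
  16–25 → 10 bp
  26–78 → 53 bp
  79–87 → 9 bp
  88–92 → 5 bp
  93–105 → 13 bp
  106–113 → 8 bp
Sorted largest to smallest: 53, 15, 13, 10, 9, 8, 5 bp.

53, 15, 13, 10, 9, 8, 5 bp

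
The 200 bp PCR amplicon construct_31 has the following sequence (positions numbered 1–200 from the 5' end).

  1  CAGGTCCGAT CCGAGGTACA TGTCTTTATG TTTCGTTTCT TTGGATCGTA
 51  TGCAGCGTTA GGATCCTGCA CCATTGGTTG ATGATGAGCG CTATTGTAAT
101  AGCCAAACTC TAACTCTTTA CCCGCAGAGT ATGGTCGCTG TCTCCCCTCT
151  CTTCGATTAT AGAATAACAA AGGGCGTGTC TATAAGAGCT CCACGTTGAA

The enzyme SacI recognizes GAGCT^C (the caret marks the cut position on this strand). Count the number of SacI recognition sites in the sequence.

GAGCTC occurs starting at position 186.
SacI cuts at 1 site.

1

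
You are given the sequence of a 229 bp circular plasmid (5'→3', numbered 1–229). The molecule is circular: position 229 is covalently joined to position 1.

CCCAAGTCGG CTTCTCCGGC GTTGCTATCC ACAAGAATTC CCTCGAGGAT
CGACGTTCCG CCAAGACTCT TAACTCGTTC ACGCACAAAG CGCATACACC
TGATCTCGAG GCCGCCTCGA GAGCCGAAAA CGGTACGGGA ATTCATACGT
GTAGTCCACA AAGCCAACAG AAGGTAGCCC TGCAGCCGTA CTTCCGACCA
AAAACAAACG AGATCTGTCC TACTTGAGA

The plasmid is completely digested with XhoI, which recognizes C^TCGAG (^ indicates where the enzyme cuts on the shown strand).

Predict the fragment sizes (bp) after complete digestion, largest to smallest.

155, 63, 11 bp

XhoI sites (CTCGAG) start at positions 42, 105, 116.
XhoI cuts after the first base of each site, so after positions 42, 105, 116.
Circular molecule, 3 cuts → 3 fragments:
  43–105 → 63 bp
  106–116 → 11 bp
  117–229 then 1–42 → 113 + 42 = 155 bp
Sorted largest to smallest: 155, 63, 11 bp.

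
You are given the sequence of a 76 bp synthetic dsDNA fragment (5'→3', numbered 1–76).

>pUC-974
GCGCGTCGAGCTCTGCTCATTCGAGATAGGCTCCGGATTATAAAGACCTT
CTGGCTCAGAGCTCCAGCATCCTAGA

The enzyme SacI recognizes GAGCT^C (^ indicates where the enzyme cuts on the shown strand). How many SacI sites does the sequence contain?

2

GAGCTC occurs starting at positions 8, 59.
SacI cuts at 2 sites.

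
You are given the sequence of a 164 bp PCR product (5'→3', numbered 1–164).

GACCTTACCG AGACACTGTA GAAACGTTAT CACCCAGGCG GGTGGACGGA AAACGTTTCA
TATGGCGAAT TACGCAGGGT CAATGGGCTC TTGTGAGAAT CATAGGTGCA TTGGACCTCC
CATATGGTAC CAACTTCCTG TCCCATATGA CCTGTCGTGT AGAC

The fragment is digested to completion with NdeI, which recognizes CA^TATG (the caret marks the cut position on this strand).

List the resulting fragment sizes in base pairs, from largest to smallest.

62, 60, 23, 19 bp

NdeI sites (CATATG) start at positions 59, 121, 144.
NdeI cuts after base 2 of each site, so after positions 60, 122, 145.
Linear molecule, 3 cuts → 4 fragments:
  1–60 → 60 bp
  61–122 → 62 bp
  123–145 → 23 bp
  146–164 → 19 bp
Sorted largest to smallest: 62, 60, 23, 19 bp.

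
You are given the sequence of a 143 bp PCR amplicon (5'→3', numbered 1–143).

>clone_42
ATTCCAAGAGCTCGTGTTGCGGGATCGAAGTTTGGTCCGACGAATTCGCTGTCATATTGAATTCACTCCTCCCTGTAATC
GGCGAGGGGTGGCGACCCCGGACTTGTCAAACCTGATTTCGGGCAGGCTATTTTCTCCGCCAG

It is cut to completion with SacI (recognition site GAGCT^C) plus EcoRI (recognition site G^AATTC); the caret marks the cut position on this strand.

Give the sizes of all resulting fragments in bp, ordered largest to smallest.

The SacI site (GAGCTC) starts at position 8.
SacI cuts after base 5 of each site (before the last base), so after position 12.
EcoRI sites (GAATTC) start at positions 42, 59.
EcoRI cuts after the first base of each site, so after positions 42, 59.
Combined cut positions: 12, 42, 59.
Linear molecule, 3 cuts → 4 fragments:
  1–12 → 12 bp
  13–42 → 30 bp
  43–59 → 17 bp
  60–143 → 84 bp
Sorted largest to smallest: 84, 30, 17, 12 bp.

84, 30, 17, 12 bp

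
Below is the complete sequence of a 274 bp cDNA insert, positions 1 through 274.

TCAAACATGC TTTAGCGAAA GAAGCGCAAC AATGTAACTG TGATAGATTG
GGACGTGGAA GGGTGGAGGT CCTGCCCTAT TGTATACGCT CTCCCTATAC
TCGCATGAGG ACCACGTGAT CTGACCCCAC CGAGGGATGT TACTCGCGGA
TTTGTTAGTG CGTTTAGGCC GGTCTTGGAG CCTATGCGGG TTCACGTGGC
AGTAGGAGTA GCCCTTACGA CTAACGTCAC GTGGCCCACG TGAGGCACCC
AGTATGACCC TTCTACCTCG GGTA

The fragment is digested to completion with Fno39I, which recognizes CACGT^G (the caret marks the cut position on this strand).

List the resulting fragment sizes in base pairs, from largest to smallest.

Fno39I sites (CACGTG) start at positions 113, 193, 228, 237.
Fno39I cuts after base 5 of each site (before the last base), so after positions 117, 197, 232, 241.
Linear molecule, 4 cuts → 5 fragments:
  1–117 → 117 bp
  118–197 → 80 bp
  198–232 → 35 bp
  233–241 → 9 bp
  242–274 → 33 bp
Sorted largest to smallest: 117, 80, 35, 33, 9 bp.

117, 80, 35, 33, 9 bp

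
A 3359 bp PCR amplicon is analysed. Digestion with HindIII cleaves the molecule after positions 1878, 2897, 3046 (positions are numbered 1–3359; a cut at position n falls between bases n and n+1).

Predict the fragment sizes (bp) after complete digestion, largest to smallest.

1878, 1019, 313, 149 bp

Linear molecule, 3 cuts → 4 fragments:
  1878 − 0 = 1878 bp
  2897 − 1878 = 1019 bp
  3046 − 2897 = 149 bp
  3359 − 3046 = 313 bp
Sorted largest to smallest: 1878, 1019, 313, 149 bp.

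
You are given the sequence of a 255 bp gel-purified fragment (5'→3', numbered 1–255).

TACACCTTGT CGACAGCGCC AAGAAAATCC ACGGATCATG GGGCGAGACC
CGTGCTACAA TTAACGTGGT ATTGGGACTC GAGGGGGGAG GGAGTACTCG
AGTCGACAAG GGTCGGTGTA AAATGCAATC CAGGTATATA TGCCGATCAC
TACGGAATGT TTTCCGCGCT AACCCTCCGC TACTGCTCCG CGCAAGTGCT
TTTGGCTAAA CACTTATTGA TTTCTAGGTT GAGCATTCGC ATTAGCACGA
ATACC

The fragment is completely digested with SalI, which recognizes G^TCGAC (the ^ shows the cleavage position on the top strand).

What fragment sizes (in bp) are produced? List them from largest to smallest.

SalI sites (GTCGAC) start at positions 9, 102.
SalI cuts after the first base of each site, so after positions 9, 102.
Linear molecule, 2 cuts → 3 fragments:
  1–9 → 9 bp
  10–102 → 93 bp
  103–255 → 153 bp
Sorted largest to smallest: 153, 93, 9 bp.

153, 93, 9 bp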